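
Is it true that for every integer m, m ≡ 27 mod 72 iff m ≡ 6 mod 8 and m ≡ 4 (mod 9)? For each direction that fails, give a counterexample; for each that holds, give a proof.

Neither direction holds.

(⟹) This fails: m = 27 gives 27 ≡ 27 (mod 72) but 27 ≡ 3 (mod 8), so the conjunction on the right does not hold.

(⟸) This fails: m = 22 satisfies both congruences on the right (22 ≡ 6 mod 8 and 22 ≡ 4 mod 9) yet 22 ≡ 22 (mod 72), not 27.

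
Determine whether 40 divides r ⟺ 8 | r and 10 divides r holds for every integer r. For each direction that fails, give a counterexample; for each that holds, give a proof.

(⟹) If 40 ∣ r, write r = 40q. Since 40 = 5·8, r = 8·(5q), so 8 ∣ r; and since 40 = 4·10, r = 10·(4q), so 10 ∣ r.

(⟸) Suppose 8 ∣ r and 10 ∣ r. Any common multiple of 8 and 10 is a multiple of their lcm; here lcm(8, 10) = 8·10/gcd(8, 10) = 80/2 = 40, so 40 ∣ r.

Both implications hold.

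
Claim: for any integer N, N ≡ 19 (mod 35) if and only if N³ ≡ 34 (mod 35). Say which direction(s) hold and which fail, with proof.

[⇒] Suppose N ≡ 19 (mod 35). Write N = 35j + 19. Then (35j + 19)³ = 42875j³ + 69825j² + 37905j + 6859 = 35(1225j³ + 1995j² + 1083j + 195) + 34, so N³ ≡ 34 (mod 35).

[⇐] This fails: take N = 24. Then 24³ = 13824 ≡ 34 (mod 35), yet 24 ≡ 24 (mod 35), not 19.

Only the forward implication holds.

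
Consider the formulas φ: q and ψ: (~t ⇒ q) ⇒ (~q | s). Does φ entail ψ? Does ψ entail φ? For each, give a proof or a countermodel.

(⟹) This fails. Under t = F, q = T, s = F, the left side is true but the right side is false.

(⟸) This fails. Under t = F, q = F, s = F, the left side is false but the right side is true.

Neither implication holds.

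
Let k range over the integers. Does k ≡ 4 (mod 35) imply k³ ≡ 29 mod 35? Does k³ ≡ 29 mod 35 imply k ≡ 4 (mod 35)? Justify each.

Only the forward implication holds.

(→) Suppose k ≡ 4 (mod 35). Write k = 35j + 4. Then (35j + 4)³ = 42875j³ + 14700j² + 1680j + 64 = 35(1225j³ + 420j² + 48j + 1) + 29, so k³ ≡ 29 (mod 35).

(←) This fails: take k = 9. Then 9³ = 729 ≡ 29 (mod 35), yet 9 ≡ 9 (mod 35), not 4.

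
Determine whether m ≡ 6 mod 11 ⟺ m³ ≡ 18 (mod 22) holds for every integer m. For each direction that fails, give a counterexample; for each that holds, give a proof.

The forward direction fails; the converse holds.

(⟹) This fails: take m = 17. Then 17 ≡ 6 (mod 11), but 17³ = 4913 ≡ 7 (mod 22), not 18.

(⟸) Conversely, the residues r modulo 22 with r³ ≡ 18 (mod 22) are exactly {6}, and each is ≡ 6 (mod 11).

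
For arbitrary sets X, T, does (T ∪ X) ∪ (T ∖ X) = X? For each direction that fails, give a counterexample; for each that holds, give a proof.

Only the reverse inclusion holds.

Reverse inclusion. Let x ∈ X. Then either x ∈ X and x ∉ T; or x ∈ X ∩ T. In each case x ∈ (T ∪ X) ∪ (T ∖ X), so X ⊆ (T ∪ X) ∪ (T ∖ X).

Forward inclusion. This inclusion fails. Take X = ∅, T = {1}; then 1 ∈ (T ∪ X) ∪ (T ∖ X) but 1 ∉ X.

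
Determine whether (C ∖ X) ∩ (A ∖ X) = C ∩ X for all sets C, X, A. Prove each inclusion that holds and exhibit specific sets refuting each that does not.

(⊆) This inclusion fails. Take C = {1}, X = ∅, A = {1}; then 1 ∈ (C ∖ X) ∩ (A ∖ X) but 1 ∉ C ∩ X.

(⊇) This inclusion fails. Take C = {1}, X = {1}, A = ∅; then 1 ∈ C ∩ X but 1 ∉ (C ∖ X) ∩ (A ∖ X).

Neither inclusion holds.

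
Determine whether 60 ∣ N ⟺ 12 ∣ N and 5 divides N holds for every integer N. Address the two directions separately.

The biconditional holds.

(⟹) If 60 ∣ N, write N = 60q. Since 60 = 5·12, N = 12·(5q), so 12 ∣ N; and since 60 = 12·5, N = 5·(12q), so 5 ∣ N.

(⟸) Suppose 12 ∣ N and 5 ∣ N. Any common multiple of 12 and 5 is a multiple of their lcm; here gcd(12, 5) = 1, so lcm(12, 5) = 12·5 = 60, so 60 ∣ N.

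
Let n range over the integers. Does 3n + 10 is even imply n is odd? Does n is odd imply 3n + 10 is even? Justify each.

Neither direction holds.

(⟹) This fails: n = 6 gives 3n + 10 = 28, which is even, but 6 is even, not odd.

(⟸) This also fails: n = 5 is odd, but 3n + 10 = 25 is odd, not even.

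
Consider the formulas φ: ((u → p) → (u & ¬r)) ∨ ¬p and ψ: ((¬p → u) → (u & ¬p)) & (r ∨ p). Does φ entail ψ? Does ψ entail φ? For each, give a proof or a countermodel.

Not equivalent: only (⇐) holds.

(⇒) This fails. Under p = F, u = F, r = F, the left side is true but the right side is false.

(⇐) Assume the antecedent. If p is true, the antecedent cannot hold. If p is false, ((u → p) → (u & ¬r)) ∨ ¬p reduces to true regardless of the other variables. Either way ((u → p) → (u & ¬r)) ∨ ¬p holds.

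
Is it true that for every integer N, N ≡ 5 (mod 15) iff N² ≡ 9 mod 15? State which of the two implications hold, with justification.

Neither implication holds.

Forward direction. This fails: take N = 5. Then 5 ≡ 5 (mod 15), but 5² = 25 ≡ 10 (mod 15), not 9.

Converse. This fails: take N = 3. Then 3² = 9 ≡ 9 (mod 15), yet 3 ≡ 3 (mod 15), not 5.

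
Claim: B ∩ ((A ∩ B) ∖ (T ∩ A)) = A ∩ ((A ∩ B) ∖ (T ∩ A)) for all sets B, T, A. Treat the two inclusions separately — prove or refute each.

Forward inclusion. Let x ∈ B ∩ ((A ∩ B) ∖ (T ∩ A)). Then x ∈ B ∩ A and x ∉ T, from which x ∈ A ∩ ((A ∩ B) ∖ (T ∩ A)).

Reverse inclusion. Let x ∈ A ∩ ((A ∩ B) ∖ (T ∩ A)). Then x ∈ B ∩ A and x ∉ T, from which x ∈ B ∩ ((A ∩ B) ∖ (T ∩ A)).

Both inclusions hold; the sets are equal.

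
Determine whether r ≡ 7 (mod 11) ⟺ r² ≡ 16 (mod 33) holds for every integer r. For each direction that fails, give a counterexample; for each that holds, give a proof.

Neither implication holds.

Forward direction. This fails: take r = 18. Then 18 ≡ 7 (mod 11), but 18² = 324 ≡ 27 (mod 33), not 16.

Converse. This fails: take r = 4. Then 4² = 16 ≡ 16 (mod 33), yet 4 ≡ 4 (mod 11), not 7.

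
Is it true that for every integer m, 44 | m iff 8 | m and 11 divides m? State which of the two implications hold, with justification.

Only the converse holds.

(⟸) Suppose 8 ∣ m and 11 ∣ m. Any common multiple of 8 and 11 is a multiple of their lcm; here gcd(8, 11) = 1, so lcm(8, 11) = 8·11 = 88, so 88 ∣ m. Since 44 ∣ 88, it follows that 44 ∣ m.

(⟹) This fails: take m = 44. Certainly 44 ∣ 44, but 8 ∤ 44.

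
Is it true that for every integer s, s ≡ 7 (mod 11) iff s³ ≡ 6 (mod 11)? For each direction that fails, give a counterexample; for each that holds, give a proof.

(⇒) fails and (⇐) fails.

[⇒] This fails: take s = 7. Then 7 ≡ 7 (mod 11), but 7³ = 343 ≡ 2 (mod 11), not 6.

[⇐] This fails: take s = 8. Then 8³ = 512 ≡ 6 (mod 11), yet 8 ≡ 8 (mod 11), not 7.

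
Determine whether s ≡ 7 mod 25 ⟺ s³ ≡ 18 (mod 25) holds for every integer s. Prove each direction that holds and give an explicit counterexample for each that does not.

Forward direction. Suppose s ≡ 7 mod 25. Write s = 25j + 7. Then (25j + 7)³ = 15625j³ + 13125j² + 3675j + 343 = 25(625j³ + 525j² + 147j + 13) + 18, so s³ ≡ 18 (mod 25).

Converse. Suppose s³ ≡ 18 (mod 25). The only residue r in {0, …, 24} with r³ ≡ 18 (mod 25) is r = 7, so s ≡ 7 (mod 25).

Equivalent; both directions hold.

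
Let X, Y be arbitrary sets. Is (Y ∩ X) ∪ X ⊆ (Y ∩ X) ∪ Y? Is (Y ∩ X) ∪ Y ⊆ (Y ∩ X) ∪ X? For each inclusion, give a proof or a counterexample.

Neither inclusion holds.

(⊆) This inclusion fails. Take X = {1}, Y = ∅; then 1 ∈ (Y ∩ X) ∪ X but 1 ∉ (Y ∩ X) ∪ Y.

(⊇) This inclusion fails. Take X = ∅, Y = {1}; then 1 ∈ (Y ∩ X) ∪ Y but 1 ∉ (Y ∩ X) ∪ X.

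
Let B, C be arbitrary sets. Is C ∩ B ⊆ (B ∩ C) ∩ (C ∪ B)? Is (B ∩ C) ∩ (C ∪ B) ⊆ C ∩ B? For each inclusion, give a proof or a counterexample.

(⟸) Let x ∈ (B ∩ C) ∩ (C ∪ B). Then x ∈ B ∩ C, from which x ∈ C ∩ B.

(⟹) Let x ∈ C ∩ B. Then x ∈ B ∩ C, from which x ∈ (B ∩ C) ∩ (C ∪ B).

Both inclusions hold.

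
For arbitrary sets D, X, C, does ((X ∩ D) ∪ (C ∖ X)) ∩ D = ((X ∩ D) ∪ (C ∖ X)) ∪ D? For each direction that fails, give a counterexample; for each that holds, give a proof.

Only the forward inclusion holds.

Reverse inclusion. This inclusion fails. Take D = {1}, X = ∅, C = ∅; then 1 ∈ ((X ∩ D) ∪ (C ∖ X)) ∪ D but 1 ∉ ((X ∩ D) ∪ (C ∖ X)) ∩ D.

Forward inclusion. Let x ∈ ((X ∩ D) ∪ (C ∖ X)) ∩ D. Then either x ∈ D ∩ X and x ∉ C; or x ∈ D ∩ C and x ∉ X; or x ∈ D ∩ X ∩ C. In each case x ∈ ((X ∩ D) ∪ (C ∖ X)) ∪ D, so ((X ∩ D) ∪ (C ∖ X)) ∩ D ⊆ ((X ∩ D) ∪ (C ∖ X)) ∪ D.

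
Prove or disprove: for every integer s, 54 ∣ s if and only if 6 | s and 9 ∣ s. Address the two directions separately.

Only the forward direction holds.

[⇒] If 54 ∣ s, write s = 54q. Since 54 = 9·6, s = 6·(9q), so 6 ∣ s; and since 54 = 6·9, s = 9·(6q), so 9 ∣ s.

[⇐] This fails: take s = 18. Both 6 ∣ 18 and 9 ∣ 18, yet 18 is not a multiple of 54 (since 18 = 0·54 + 18), so 54 ∤ 18.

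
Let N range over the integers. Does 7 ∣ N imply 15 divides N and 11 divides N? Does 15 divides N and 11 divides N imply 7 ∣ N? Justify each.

(→) This fails: take N = 7. Certainly 7 ∣ 7, but 15 ∤ 7.

(←) This fails: take N = 165. Both 15 ∣ 165 and 11 ∣ 165, yet 165 is not a multiple of 7 (since 165 = 23·7 + 4), so 7 ∤ 165.

Neither implication holds.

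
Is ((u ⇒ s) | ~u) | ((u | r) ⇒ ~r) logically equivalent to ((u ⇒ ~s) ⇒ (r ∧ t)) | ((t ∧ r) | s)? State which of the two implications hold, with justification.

(⇒) fails and (⇐) fails.

(→) This fails. Under u = F, r = F, t = F, s = F, the left side is true but the right side is false.

(←) This fails. Under u = T, r = T, t = T, s = F, the left side is false but the right side is true.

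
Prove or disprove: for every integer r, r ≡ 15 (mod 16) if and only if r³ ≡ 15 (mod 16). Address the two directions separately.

[⇐] Suppose r³ ≡ 15 (mod 16). The only residue r in {0, …, 15} with r³ ≡ 15 (mod 16) is r = 15, so r ≡ 15 (mod 16).

[⇒] Suppose r ≡ 15 (mod 16). Write r = 16j + 15. Then (16j + 15)³ = 4096j³ + 11520j² + 10800j + 3375 = 16(256j³ + 720j² + 675j + 210) + 15, so r³ ≡ 15 (mod 16).

The biconditional holds.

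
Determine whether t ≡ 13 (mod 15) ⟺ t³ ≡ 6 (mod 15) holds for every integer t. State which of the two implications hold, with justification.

(→) This fails: take t = 13. Then 13 ≡ 13 (mod 15), but 13³ = 2197 ≡ 7 (mod 15), not 6.

(←) This fails: take t = 6. Then 6³ = 216 ≡ 6 (mod 15), yet 6 ≡ 6 (mod 15), not 13.

Both directions fail.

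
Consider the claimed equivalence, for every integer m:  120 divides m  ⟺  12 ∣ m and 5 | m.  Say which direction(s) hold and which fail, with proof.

The forward direction holds; the converse fails.

(⟹) If 120 ∣ m, write m = 120q. Since 120 = 10·12, m = 12·(10q), so 12 ∣ m; and since 120 = 24·5, m = 5·(24q), so 5 ∣ m.

(⟸) This fails: take m = 60. Both 12 ∣ 60 and 5 ∣ 60, yet 60 is not a multiple of 120 (since 60 = 0·120 + 60), so 120 ∤ 60.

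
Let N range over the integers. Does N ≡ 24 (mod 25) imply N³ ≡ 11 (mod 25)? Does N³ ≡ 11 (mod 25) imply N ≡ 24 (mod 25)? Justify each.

(⟹) This fails: take N = 24. Then 24 ≡ 24 (mod 25), but 24³ = 13824 ≡ 24 (mod 25), not 11.

(⟸) This fails: take N = 21. Then 21³ = 9261 ≡ 11 (mod 25), yet 21 ≡ 21 (mod 25), not 24.

Neither direction holds.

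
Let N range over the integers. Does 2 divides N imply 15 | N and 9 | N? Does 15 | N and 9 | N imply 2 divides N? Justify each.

Neither implication holds.

(⟹) This fails: take N = 2. Certainly 2 ∣ 2, but 15 ∤ 2.

(⟸) This fails: take N = 45. Both 15 ∣ 45 and 9 ∣ 45, yet 45 is not a multiple of 2 (since 45 = 22·2 + 1), so 2 ∤ 45.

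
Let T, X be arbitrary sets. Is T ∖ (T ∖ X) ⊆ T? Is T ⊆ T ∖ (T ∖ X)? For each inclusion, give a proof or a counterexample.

(⊆) Let x ∈ T ∖ (T ∖ X). Then x ∈ T ∩ X, from which x ∈ T.

(⊇) This inclusion fails. Take T = {1}, X = ∅; then 1 ∈ T but 1 ∉ T ∖ (T ∖ X).

(⊆) holds; (⊇) fails.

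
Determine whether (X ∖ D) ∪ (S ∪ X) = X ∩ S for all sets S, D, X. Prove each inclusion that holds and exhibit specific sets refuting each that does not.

(⊆) fails; (⊇) holds.

(⟹) This inclusion fails. Take S = {1}, D = ∅, X = ∅; then 1 ∈ (X ∖ D) ∪ (S ∪ X) but 1 ∉ X ∩ S.

(⟸) Let x ∈ X ∩ S. Then either x ∈ S ∩ X and x ∉ D; or x ∈ S ∩ D ∩ X. In each case x ∈ (X ∖ D) ∪ (S ∪ X), so X ∩ S ⊆ (X ∖ D) ∪ (S ∪ X).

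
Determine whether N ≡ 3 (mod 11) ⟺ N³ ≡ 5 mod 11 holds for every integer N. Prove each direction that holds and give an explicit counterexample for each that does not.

(→) Suppose N ≡ 3 (mod 11). Write N = 11j + 3. Then (11j + 3)³ = 1331j³ + 1089j² + 297j + 27 = 11(121j³ + 99j² + 27j + 2) + 5, so N³ ≡ 5 (mod 11).

(←) Conversely, suppose N³ ≡ 5 (mod 11). The only residue r in {0, …, 10} with r³ ≡ 5 (mod 11) is r = 3, so N ≡ 3 (mod 11).

The biconditional holds.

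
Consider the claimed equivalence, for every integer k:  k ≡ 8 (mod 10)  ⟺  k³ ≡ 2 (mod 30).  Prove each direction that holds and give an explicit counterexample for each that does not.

Only the converse holds.

(⟹) This fails: take k = 18. Then 18 ≡ 8 (mod 10), but 18³ = 5832 ≡ 12 (mod 30), not 2.

(⟸) Conversely, the residues r modulo 30 with r³ ≡ 2 (mod 30) are exactly {8}, and each is ≡ 8 (mod 10).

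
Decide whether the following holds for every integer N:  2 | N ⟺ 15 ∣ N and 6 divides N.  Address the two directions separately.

(→) This fails: take N = 2. Certainly 2 ∣ 2, but 15 ∤ 2.

(←) Suppose 15 ∣ N and 6 ∣ N. Any common multiple of 15 and 6 is a multiple of their lcm; here lcm(15, 6) = 15·6/gcd(15, 6) = 90/3 = 30, so 30 ∣ N. Since 2 ∣ 30, it follows that 2 ∣ N.

Only the reverse direction holds.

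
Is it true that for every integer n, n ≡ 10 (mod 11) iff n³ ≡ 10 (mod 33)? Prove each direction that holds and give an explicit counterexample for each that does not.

[⇒] This fails: take n = 21. Then 21 ≡ 10 (mod 11), but 21³ = 9261 ≡ 21 (mod 33), not 10.

[⇐] Conversely, the residues r modulo 33 with r³ ≡ 10 (mod 33) are exactly {10}, and each is ≡ 10 (mod 11).

Not equivalent: only (⇐) holds.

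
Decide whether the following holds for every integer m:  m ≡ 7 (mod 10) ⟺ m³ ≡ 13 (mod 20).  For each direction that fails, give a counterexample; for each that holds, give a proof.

(→) This fails: take m = 7. Then 7 ≡ 7 (mod 10), but 7³ = 343 ≡ 3 (mod 20), not 13.

(←) Conversely, the residues r modulo 20 with r³ ≡ 13 (mod 20) are exactly {17}, and each is ≡ 7 (mod 10).

Only the reverse direction holds.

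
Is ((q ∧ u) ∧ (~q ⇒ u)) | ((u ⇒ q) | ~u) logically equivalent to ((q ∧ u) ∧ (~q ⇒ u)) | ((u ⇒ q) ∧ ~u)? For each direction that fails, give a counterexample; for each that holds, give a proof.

Equivalent; both directions hold.

(⟹) Assume the antecedent. If u is true, the antecedent forces (u = T, q = T), and the consequent holds there. If u is false, the consequent reduces to true regardless of the other variables. Either way the consequent holds.

(⟸) Assume the antecedent. If u is true, the antecedent forces (u = T, q = T), and the consequent holds there. If u is false, the consequent reduces to true regardless of the other variables. Either way the consequent holds.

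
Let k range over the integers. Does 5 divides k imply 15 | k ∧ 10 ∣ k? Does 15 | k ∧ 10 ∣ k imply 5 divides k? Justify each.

[⇒] This fails: take k = 5. Certainly 5 ∣ 5, but 15 ∤ 5.

[⇐] Suppose 15 ∣ k and 10 ∣ k. Any common multiple of 15 and 10 is a multiple of their lcm; here lcm(15, 10) = 15·10/gcd(15, 10) = 150/5 = 30, so 30 ∣ k. Since 5 ∣ 30, it follows that 5 ∣ k.

(⇒) fails; (⇐) holds.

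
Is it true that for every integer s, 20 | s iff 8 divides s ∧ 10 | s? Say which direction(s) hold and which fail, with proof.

Only the converse holds.

(⇒) This fails: take s = 20. Certainly 20 ∣ 20, but 8 ∤ 20.

(⇐) Suppose 8 ∣ s and 10 ∣ s. Any common multiple of 8 and 10 is a multiple of their lcm; here lcm(8, 10) = 8·10/gcd(8, 10) = 80/2 = 40, so 40 ∣ s. Since 20 ∣ 40, it follows that 20 ∣ s.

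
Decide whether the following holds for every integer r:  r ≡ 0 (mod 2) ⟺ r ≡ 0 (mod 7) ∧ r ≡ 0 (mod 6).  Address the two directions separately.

Forward direction. This fails: r = 2 gives 2 ≡ 0 (mod 2) but 2 ≡ 2 (mod 7), so the conjunction on the right does not hold.

Converse. If r ≡ 0 (mod 7) and r ≡ 0 (mod 6), then by the Chinese remainder theorem r ≡ 0 (mod 42). Since 0 ≡ 0 (mod 2) and 2 ∣ 42, we get r ≡ 0 (mod 2).

Not equivalent: only (⇐) holds.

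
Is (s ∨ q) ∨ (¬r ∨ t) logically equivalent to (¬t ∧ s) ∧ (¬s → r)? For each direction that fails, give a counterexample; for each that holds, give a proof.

(⇒) fails; (⇐) holds.

[⇐] Assume the antecedent. If s is true, (s ∨ q) ∨ (¬r ∨ t) reduces to true regardless of the other variables. If s is false, the antecedent cannot hold. Either way (s ∨ q) ∨ (¬r ∨ t) holds.

[⇒] This fails. Under s = F, r = F, t = F, q = F, the left side is true but the right side is false.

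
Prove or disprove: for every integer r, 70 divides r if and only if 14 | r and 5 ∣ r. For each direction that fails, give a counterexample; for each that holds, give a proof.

The biconditional holds.

Forward direction. If 70 ∣ r, write r = 70q. Since 70 = 5·14, r = 14·(5q), so 14 ∣ r; and since 70 = 14·5, r = 5·(14q), so 5 ∣ r.

Converse. Suppose 14 ∣ r and 5 ∣ r. Any common multiple of 14 and 5 is a multiple of their lcm; here gcd(14, 5) = 1, so lcm(14, 5) = 14·5 = 70, so 70 ∣ r.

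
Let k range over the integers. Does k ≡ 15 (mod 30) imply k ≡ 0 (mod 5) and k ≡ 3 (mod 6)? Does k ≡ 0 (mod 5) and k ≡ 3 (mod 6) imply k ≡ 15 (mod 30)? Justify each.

Equivalent; both directions hold.

Converse. If k ≡ 0 (mod 5) and k ≡ 3 (mod 6), then by the Chinese remainder theorem k ≡ 15 (mod 30). This is exactly k ≡ 15 (mod 30).

Forward direction. Suppose k ≡ 15 (mod 30); write k = 30j + 15. Since 5 ∣ 30, reducing mod 5 gives k ≡ 15 ≡ 0 (mod 5); since 6 ∣ 30, reducing mod 6 gives k ≡ 15 ≡ 3 (mod 6).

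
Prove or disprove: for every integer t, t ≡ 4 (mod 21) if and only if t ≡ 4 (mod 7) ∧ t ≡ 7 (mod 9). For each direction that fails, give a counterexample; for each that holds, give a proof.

(⇒) fails; (⇐) holds.

(⇒) This fails: t = 4 gives 4 ≡ 4 (mod 21) but 4 ≡ 4 (mod 9), so the conjunction on the right does not hold.

(⇐) Conversely, if t ≡ 4 (mod 7) and t ≡ 7 (mod 9), then by the Chinese remainder theorem t ≡ 25 (mod 63). Since 25 ≡ 4 (mod 21) and 21 ∣ 63, we get t ≡ 4 (mod 21).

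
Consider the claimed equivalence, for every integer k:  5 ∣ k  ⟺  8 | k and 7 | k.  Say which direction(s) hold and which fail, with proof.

[⇒] This fails: take k = 5. Certainly 5 ∣ 5, but 8 ∤ 5.

[⇐] This fails: take k = 56. Both 8 ∣ 56 and 7 ∣ 56, yet 56 is not a multiple of 5 (since 56 = 11·5 + 1), so 5 ∤ 56.

Both directions fail.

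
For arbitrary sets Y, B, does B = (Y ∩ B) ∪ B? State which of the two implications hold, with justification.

(⊆) Let x ∈ B. Then either x ∈ B and x ∉ Y; or x ∈ Y ∩ B. In each case x ∈ (Y ∩ B) ∪ B, so B ⊆ (Y ∩ B) ∪ B.

(⊇) Let x ∈ (Y ∩ B) ∪ B. Then either x ∈ B and x ∉ Y; or x ∈ Y ∩ B. In each case x ∈ B, so (Y ∩ B) ∪ B ⊆ B.

Both inclusions hold.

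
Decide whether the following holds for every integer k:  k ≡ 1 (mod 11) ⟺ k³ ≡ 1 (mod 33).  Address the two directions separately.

(⇒) fails; (⇐) holds.

(→) This fails: take k = 12. Then 12 ≡ 1 (mod 11), but 12³ = 1728 ≡ 12 (mod 33), not 1.

(←) Conversely, the residues r modulo 33 with r³ ≡ 1 (mod 33) are exactly {1}, and each is ≡ 1 (mod 11).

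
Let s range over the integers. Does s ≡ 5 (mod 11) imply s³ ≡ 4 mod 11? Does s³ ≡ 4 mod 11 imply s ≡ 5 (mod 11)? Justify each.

The biconditional holds.

Forward direction. Suppose s ≡ 5 (mod 11). Write s = 11j + 5. Then (11j + 5)³ = 1331j³ + 1815j² + 825j + 125 = 11(121j³ + 165j² + 75j + 11) + 4, so s³ ≡ 4 (mod 11).

Converse. Suppose s³ ≡ 4 (mod 11). The only residue r in {0, …, 10} with r³ ≡ 4 (mod 11) is r = 5, so s ≡ 5 (mod 11).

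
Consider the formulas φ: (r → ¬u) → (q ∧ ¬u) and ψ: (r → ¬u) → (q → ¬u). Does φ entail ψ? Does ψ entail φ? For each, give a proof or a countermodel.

The forward direction holds; the converse fails.

(⇒) Assume the antecedent. If u is true, the antecedent forces (u = T, r = T, q = F) or (u = T, r = T, q = T), and (r → ¬u) → (q → ¬u) holds there. If u is false, (r → ¬u) → (q → ¬u) reduces to true regardless of the other variables. Either way (r → ¬u) → (q → ¬u) holds.

(⇐) This fails. Under u = F, r = F, q = F, the left side is false but the right side is true.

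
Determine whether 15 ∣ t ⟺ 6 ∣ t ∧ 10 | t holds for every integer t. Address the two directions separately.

(⟹) This fails: take t = 15. Certainly 15 ∣ 15, but 6 ∤ 15.

(⟸) Suppose 6 ∣ t and 10 ∣ t. Any common multiple of 6 and 10 is a multiple of their lcm; here lcm(6, 10) = 6·10/gcd(6, 10) = 60/2 = 30, so 30 ∣ t. Since 15 ∣ 30, it follows that 15 ∣ t.

Only the converse holds.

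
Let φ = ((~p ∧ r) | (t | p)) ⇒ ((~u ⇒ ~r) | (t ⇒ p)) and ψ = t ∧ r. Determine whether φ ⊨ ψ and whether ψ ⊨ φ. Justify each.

Forward direction. This fails. Under p = F, u = F, t = F, r = F, the left side is true but the right side is false.

Converse. This fails. Under p = F, u = F, t = T, r = T, the left side is false but the right side is true.

(⇒) fails and (⇐) fails.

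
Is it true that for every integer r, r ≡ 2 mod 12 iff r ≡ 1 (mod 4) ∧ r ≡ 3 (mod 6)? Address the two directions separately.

(→) This fails: r = 2 gives 2 ≡ 2 (mod 12) but 2 ≡ 2 (mod 4), so the conjunction on the right does not hold.

(←) This fails: r = 9 satisfies both congruences on the right (9 ≡ 1 mod 4 and 9 ≡ 3 mod 6) yet 9 ≡ 9 (mod 12), not 2.

Neither direction holds.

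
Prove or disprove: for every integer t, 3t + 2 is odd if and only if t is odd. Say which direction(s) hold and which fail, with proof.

Forward direction. Suppose 3t + 2 is odd. Since 3 is odd, 3t and t have the same parity, so 3t + 2 ≡ t + 2 (mod 2). As 2 is even, 3t + 2 is odd exactly when t is odd. Thus t is odd.

Converse. Suppose t is odd; write t = 2j + 1. Then 3t + 2 = 3·(2j + 1) + 2 = 2·3j + 5, which is odd.

The biconditional holds.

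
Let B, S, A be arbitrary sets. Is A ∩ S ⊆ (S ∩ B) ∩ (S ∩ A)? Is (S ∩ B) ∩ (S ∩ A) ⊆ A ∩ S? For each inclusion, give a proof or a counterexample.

Forward inclusion. This inclusion fails. Take B = ∅, S = {1}, A = {1}; then 1 ∈ A ∩ S but 1 ∉ (S ∩ B) ∩ (S ∩ A).

Reverse inclusion. Let x ∈ (S ∩ B) ∩ (S ∩ A). Then x ∈ B ∩ S ∩ A, from which x ∈ A ∩ S.

The sets are not equal: only the reverse inclusion holds.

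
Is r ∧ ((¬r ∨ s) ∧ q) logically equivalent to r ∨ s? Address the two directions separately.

Converse. This fails. Under r = T, s = F, q = F, the left side is false but the right side is true.

Forward direction. Assume the antecedent. If r is true, r ∨ s reduces to true regardless of the other variables. If r is false, the antecedent cannot hold. Either way r ∨ s holds.

The forward direction holds; the converse fails.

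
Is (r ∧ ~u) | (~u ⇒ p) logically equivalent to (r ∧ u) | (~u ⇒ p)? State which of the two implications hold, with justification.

(⟸) Assume the antecedent. If u is true, (r ∧ ~u) | (~u ⇒ p) reduces to true regardless of the other variables. If u is false, the antecedent forces (u = F, r = F, p = T) or (u = F, r = T, p = T), and (r ∧ ~u) | (~u ⇒ p) holds there. Either way (r ∧ ~u) | (~u ⇒ p) holds.

(⟹) This fails. Under u = F, r = T, p = F, the left side is true but the right side is false.

Only the reverse direction holds.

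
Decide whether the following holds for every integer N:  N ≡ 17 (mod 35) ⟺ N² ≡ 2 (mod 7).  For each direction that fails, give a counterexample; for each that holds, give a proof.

Converse. This fails: take N = 3. Then 3² = 9 ≡ 2 (mod 7), yet 3 ≡ 3 (mod 35), not 17.

Forward direction. Suppose N ≡ 17 (mod 35). Then N² ≡ 17² = 289 (mod 35), and since 7 ∣ 35, also N² ≡ 2 (mod 7).

Not equivalent: only (⇒) holds.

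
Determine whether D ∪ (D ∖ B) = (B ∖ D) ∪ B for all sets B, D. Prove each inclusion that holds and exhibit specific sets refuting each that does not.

Forward inclusion. This inclusion fails. Take B = ∅, D = {1}; then 1 ∈ D ∪ (D ∖ B) but 1 ∉ (B ∖ D) ∪ B.

Reverse inclusion. This inclusion fails. Take B = {1}, D = ∅; then 1 ∈ (B ∖ D) ∪ B but 1 ∉ D ∪ (D ∖ B).

Both inclusions fail.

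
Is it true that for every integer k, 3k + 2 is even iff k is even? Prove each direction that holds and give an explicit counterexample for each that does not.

Both directions hold; the statement is true.

[⇒] Suppose 3k + 2 is even. Since 3 is odd, 3k and k have the same parity, so 3k + 2 ≡ k + 2 (mod 2). As 2 is even, 3k + 2 is even exactly when k is even. Thus k is even.

[⇐] Conversely, suppose k is even; write k = 2j. Then 3k + 2 = 3·(2j) + 2 = 2·3j + 2, which is even.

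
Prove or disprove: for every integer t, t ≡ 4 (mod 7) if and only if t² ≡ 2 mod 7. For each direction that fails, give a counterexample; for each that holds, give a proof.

[⇒] Suppose t ≡ 4 (mod 7). Write t = 7j + 4. Then (7j + 4)² = 49j² + 56j + 16 = 7(7j² + 8j + 2) + 2, so t² ≡ 2 (mod 7).

[⇐] This fails: take t = 3. Then 3² = 9 ≡ 2 (mod 7), yet 3 ≡ 3 (mod 7), not 4.

Not equivalent: only (⇒) holds.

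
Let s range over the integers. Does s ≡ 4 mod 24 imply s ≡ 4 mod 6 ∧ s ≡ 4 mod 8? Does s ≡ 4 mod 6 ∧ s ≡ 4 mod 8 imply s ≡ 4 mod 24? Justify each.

[⇒] Suppose s ≡ 4 (mod 24); write s = 24j + 4. Since 6 ∣ 24, reducing mod 6 gives s ≡ 4 (mod 6); since 8 ∣ 24, reducing mod 8 gives s ≡ 4 (mod 8).

[⇐] Conversely, if s ≡ 4 (mod 6) and s ≡ 4 (mod 8), then by the Chinese remainder theorem s ≡ 4 (mod 24). This is exactly s ≡ 4 (mod 24).

The biconditional holds.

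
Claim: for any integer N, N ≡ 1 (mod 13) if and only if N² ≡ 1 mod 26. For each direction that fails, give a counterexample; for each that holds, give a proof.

(⟹) This fails: take N = 14. Then 14 ≡ 1 (mod 13), but 14² = 196 ≡ 14 (mod 26), not 1.

(⟸) This fails: take N = 25. Then 25² = 625 ≡ 1 (mod 26), yet 25 ≡ 12 (mod 13), not 1.

Neither implication holds.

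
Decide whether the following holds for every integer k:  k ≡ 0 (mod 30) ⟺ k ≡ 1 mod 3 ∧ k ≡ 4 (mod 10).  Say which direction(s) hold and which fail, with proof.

Neither direction holds.

(→) This fails: k = 0 gives 0 ≡ 0 (mod 30) but 0 ≡ 0 (mod 3), so the conjunction on the right does not hold.

(←) This fails: k = 4 satisfies both congruences on the right (4 ≡ 1 mod 3 and 4 ≡ 4 mod 10) yet 4 ≡ 4 (mod 30), not 0.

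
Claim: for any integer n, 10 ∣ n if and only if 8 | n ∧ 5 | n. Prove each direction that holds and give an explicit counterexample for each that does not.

The forward direction fails; the converse holds.

Converse. Suppose 8 ∣ n and 5 ∣ n. Any common multiple of 8 and 5 is a multiple of their lcm; here gcd(8, 5) = 1, so lcm(8, 5) = 8·5 = 40, so 40 ∣ n. Since 10 ∣ 40, it follows that 10 ∣ n.

Forward direction. This fails: take n = 10. Certainly 10 ∣ 10, but 8 ∤ 10.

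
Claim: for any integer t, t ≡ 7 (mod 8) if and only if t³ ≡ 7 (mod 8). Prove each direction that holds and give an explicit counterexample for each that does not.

Both implications hold.

Converse. For the converse, argue contrapositively. If t ≢ 7 (mod 8), then t is congruent to one of 0, 1, 2, 3, 4, 5, 6 modulo 8, and these give t³ ≡ 0, 1, 0, 3, 0, 5, 0 respectively — never 7.

Forward direction. Suppose t ≡ 7 (mod 8). Write t = 8j + 7. Then (8j + 7)³ = 512j³ + 1344j² + 1176j + 343 = 8(64j³ + 168j² + 147j + 42) + 7, so t³ ≡ 7 (mod 8).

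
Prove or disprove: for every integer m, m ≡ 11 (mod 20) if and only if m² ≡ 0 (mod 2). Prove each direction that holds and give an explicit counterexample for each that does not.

(→) This fails: take m = 11. Then 11 ≡ 11 (mod 20), but 11² = 121 ≡ 1 (mod 2), not 0.

(←) This fails: take m = 0. Then 0² = 0 ≡ 0 (mod 2), yet 0 ≡ 0 (mod 20), not 11.

Neither implication holds.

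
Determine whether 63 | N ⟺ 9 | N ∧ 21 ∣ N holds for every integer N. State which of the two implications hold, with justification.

[⇒] If 63 ∣ N, write N = 63q. Since 63 = 7·9, N = 9·(7q), so 9 ∣ N; and since 63 = 3·21, N = 21·(3q), so 21 ∣ N.

[⇐] Suppose 9 ∣ N and 21 ∣ N. Any common multiple of 9 and 21 is a multiple of their lcm; here lcm(9, 21) = 9·21/gcd(9, 21) = 189/3 = 63, so 63 ∣ N.

Both directions hold.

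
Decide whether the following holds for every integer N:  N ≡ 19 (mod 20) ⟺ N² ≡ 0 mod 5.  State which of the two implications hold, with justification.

Forward direction. This fails: take N = 19. Then 19 ≡ 19 (mod 20), but 19² = 361 ≡ 1 (mod 5), not 0.

Converse. This fails: take N = 0. Then 0² = 0 ≡ 0 (mod 5), yet 0 ≡ 0 (mod 20), not 19.

Neither implication holds.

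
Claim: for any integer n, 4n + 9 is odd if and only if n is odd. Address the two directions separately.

(→) This fails: take n = 4. Then 4n + 9 = 25, which is odd, yet n = 4 is even, not odd.

(←) Suppose n is odd. Since 4 is even, 4n is even for every n, so 4n + 9 has the same parity as 9, which is odd. Hence 4n + 9 is odd.

Only the reverse direction holds.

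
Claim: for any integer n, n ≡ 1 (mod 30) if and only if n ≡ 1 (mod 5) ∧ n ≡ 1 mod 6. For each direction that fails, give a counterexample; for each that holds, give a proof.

(→) Suppose n ≡ 1 (mod 30); write n = 30j + 1. Since 5 ∣ 30, reducing mod 5 gives n ≡ 1 (mod 5); since 6 ∣ 30, reducing mod 6 gives n ≡ 1 (mod 6).

(←) Conversely, if n ≡ 1 (mod 5) and n ≡ 1 (mod 6), then by the Chinese remainder theorem n ≡ 1 (mod 30). This is exactly n ≡ 1 (mod 30).

Both directions hold.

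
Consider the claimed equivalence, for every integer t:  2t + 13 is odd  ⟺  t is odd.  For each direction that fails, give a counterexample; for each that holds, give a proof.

Forward direction. This fails: take t = 4. Then 2t + 13 = 21, which is odd, yet t = 4 is even, not odd.

Converse. Suppose t is odd. Since 2 is even, 2t is even for every t, so 2t + 13 has the same parity as 13, which is odd. Hence 2t + 13 is odd.

(⇒) fails; (⇐) holds.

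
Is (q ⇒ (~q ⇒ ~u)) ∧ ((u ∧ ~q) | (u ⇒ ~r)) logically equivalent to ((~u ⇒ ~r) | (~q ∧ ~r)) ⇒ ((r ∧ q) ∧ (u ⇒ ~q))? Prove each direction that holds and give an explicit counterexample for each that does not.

Converse. Assume the antecedent. If q is true, the antecedent forces (q = T, u = F, r = T), and the consequent holds there. If q is false, the consequent reduces to true regardless of the other variables. Either way the consequent holds.

Forward direction. This fails. Under q = F, u = F, r = F, the left side is true but the right side is false.

(⇒) fails; (⇐) holds.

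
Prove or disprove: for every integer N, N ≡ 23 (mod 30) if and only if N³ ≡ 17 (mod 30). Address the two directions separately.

Equivalent; both directions hold.

(⇒) Suppose N ≡ 23 (mod 30). Write N = 30j + 23. Then (30j + 23)³ = 27000j³ + 62100j² + 47610j + 12167 = 30(900j³ + 2070j² + 1587j + 405) + 17, so N³ ≡ 17 (mod 30).

(⇐) Conversely, suppose N³ ≡ 17 (mod 30). The only residue r in {0, …, 29} with r³ ≡ 17 (mod 30) is r = 23, so N ≡ 23 (mod 30).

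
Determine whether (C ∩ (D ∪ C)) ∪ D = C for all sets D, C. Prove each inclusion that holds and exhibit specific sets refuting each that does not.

Only the reverse inclusion holds.

(⊆) This inclusion fails. Take D = {1}, C = ∅; then 1 ∈ (C ∩ (D ∪ C)) ∪ D but 1 ∉ C.

(⊇) Let x ∈ C. Then either x ∈ C and x ∉ D; or x ∈ D ∩ C. In each case x ∈ (C ∩ (D ∪ C)) ∪ D, so C ⊆ (C ∩ (D ∪ C)) ∪ D.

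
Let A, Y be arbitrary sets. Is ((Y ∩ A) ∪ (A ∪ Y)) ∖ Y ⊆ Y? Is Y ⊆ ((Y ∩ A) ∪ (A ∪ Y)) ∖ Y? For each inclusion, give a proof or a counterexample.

(⊆) fails and (⊇) fails.

(⊆) This inclusion fails. Take A = {1}, Y = ∅; then 1 ∈ ((Y ∩ A) ∪ (A ∪ Y)) ∖ Y but 1 ∉ Y.

(⊇) This inclusion fails. Take A = ∅, Y = {1}; then 1 ∈ Y but 1 ∉ ((Y ∩ A) ∪ (A ∪ Y)) ∖ Y.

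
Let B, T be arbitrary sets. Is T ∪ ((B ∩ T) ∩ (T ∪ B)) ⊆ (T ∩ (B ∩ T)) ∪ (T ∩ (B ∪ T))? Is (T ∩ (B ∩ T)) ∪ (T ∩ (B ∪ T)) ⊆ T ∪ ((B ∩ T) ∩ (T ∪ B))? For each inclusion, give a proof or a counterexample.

Forward inclusion. Let x ∈ T ∪ ((B ∩ T) ∩ (T ∪ B)). Then either x ∈ T and x ∉ B; or x ∈ B ∩ T. In each case x ∈ (T ∩ (B ∩ T)) ∪ (T ∩ (B ∪ T)), so T ∪ ((B ∩ T) ∩ (T ∪ B)) ⊆ (T ∩ (B ∩ T)) ∪ (T ∩ (B ∪ T)).

Reverse inclusion. Let x ∈ (T ∩ (B ∩ T)) ∪ (T ∩ (B ∪ T)). Then either x ∈ T and x ∉ B; or x ∈ B ∩ T. In each case x ∈ T ∪ ((B ∩ T) ∩ (T ∪ B)), so (T ∩ (B ∩ T)) ∪ (T ∩ (B ∪ T)) ⊆ T ∪ ((B ∩ T) ∩ (T ∪ B)).

The two sets are equal.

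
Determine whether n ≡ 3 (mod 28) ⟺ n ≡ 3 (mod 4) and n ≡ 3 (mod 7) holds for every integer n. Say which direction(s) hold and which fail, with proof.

Both implications hold.

[⇒] Suppose n ≡ 3 (mod 28); write n = 28j + 3. Since 4 ∣ 28, reducing mod 4 gives n ≡ 3 (mod 4); since 7 ∣ 28, reducing mod 7 gives n ≡ 3 (mod 7).

[⇐] Conversely, if n ≡ 3 (mod 4) and n ≡ 3 (mod 7), then by the Chinese remainder theorem n ≡ 3 (mod 28). This is exactly n ≡ 3 (mod 28).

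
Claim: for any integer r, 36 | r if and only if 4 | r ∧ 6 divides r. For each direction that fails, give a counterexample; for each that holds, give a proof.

(⟹) If 36 ∣ r, write r = 36q. Since 36 = 9·4, r = 4·(9q), so 4 ∣ r; and since 36 = 6·6, r = 6·(6q), so 6 ∣ r.

(⟸) This fails: take r = 12. Both 4 ∣ 12 and 6 ∣ 12, yet 12 is not a multiple of 36 (since 12 = 0·36 + 12), so 36 ∤ 12.

The forward direction holds; the converse fails.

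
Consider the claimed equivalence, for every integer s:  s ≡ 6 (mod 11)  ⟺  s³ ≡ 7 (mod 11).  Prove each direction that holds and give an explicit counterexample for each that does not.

Both directions hold; the statement is true.

[⇐] For the converse, argue contrapositively. If s ≢ 6 (mod 11), then s is congruent to one of 0, 1, 2, 3, 4, 5, 7, 8, 9, 10 modulo 11, and these give s³ ≡ 0, 1, 8, 5, 9, 4, 2, 6, 3, 10 respectively — never 7.

[⇒] Suppose s ≡ 6 (mod 11). Write s = 11j + 6. Then (11j + 6)³ = 1331j³ + 2178j² + 1188j + 216 = 11(121j³ + 198j² + 108j + 19) + 7, so s³ ≡ 7 (mod 11).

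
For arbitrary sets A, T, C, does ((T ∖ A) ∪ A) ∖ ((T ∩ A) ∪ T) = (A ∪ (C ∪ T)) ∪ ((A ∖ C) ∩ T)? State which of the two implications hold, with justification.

(⊆) holds; (⊇) fails.

Reverse inclusion. This inclusion fails. Take A = ∅, T = {1}, C = ∅; then 1 ∈ (A ∪ (C ∪ T)) ∪ ((A ∖ C) ∩ T) but 1 ∉ ((T ∖ A) ∪ A) ∖ ((T ∩ A) ∪ T).

Forward inclusion. Let x ∈ ((T ∖ A) ∪ A) ∖ ((T ∩ A) ∪ T). Then either x ∈ A and x ∉ T, C; or x ∈ A ∩ C and x ∉ T. In each case x ∈ (A ∪ (C ∪ T)) ∪ ((A ∖ C) ∩ T), so ((T ∖ A) ∪ A) ∖ ((T ∩ A) ∪ T) ⊆ (A ∪ (C ∪ T)) ∪ ((A ∖ C) ∩ T).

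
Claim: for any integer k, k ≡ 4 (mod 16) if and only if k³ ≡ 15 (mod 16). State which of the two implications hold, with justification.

Both directions fail.

(⟹) This fails: take k = 4. Then 4 ≡ 4 (mod 16), but 4³ = 64 ≡ 0 (mod 16), not 15.

(⟸) This fails: take k = 15. Then 15³ = 3375 ≡ 15 (mod 16), yet 15 ≡ 15 (mod 16), not 4.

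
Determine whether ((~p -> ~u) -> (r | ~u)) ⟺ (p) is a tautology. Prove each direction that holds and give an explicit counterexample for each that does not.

(⇒) fails and (⇐) fails.

(⟹) This fails. Under p = F, u = F, r = F, the left side is true but the right side is false.

(⟸) This fails. Under p = T, u = T, r = F, the left side is false but the right side is true.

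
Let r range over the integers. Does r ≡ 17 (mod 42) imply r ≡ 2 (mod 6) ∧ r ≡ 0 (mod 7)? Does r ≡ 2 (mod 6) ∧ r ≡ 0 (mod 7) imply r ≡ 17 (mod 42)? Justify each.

Forward direction. This fails: r = 17 gives 17 ≡ 17 (mod 42) but 17 ≡ 5 (mod 6), so the conjunction on the right does not hold.

Converse. This fails: r = 14 satisfies both congruences on the right (14 ≡ 2 mod 6 and 14 ≡ 0 mod 7) yet 14 ≡ 14 (mod 42), not 17.

(⇒) fails and (⇐) fails.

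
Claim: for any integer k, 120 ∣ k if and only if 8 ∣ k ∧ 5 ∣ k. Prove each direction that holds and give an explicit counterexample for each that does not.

[⇒] If 120 ∣ k, write k = 120q. Since 120 = 15·8, k = 8·(15q), so 8 ∣ k; and since 120 = 24·5, k = 5·(24q), so 5 ∣ k.

[⇐] This fails: take k = 40. Both 8 ∣ 40 and 5 ∣ 40, yet 40 is not a multiple of 120 (since 40 = 0·120 + 40), so 120 ∤ 40.

The forward direction holds; the converse fails.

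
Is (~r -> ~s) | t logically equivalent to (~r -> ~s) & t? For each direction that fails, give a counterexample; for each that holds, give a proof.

(⟹) This fails. Under s = F, r = F, t = F, the left side is true but the right side is false.

(⟸) Assume the antecedent. If s is true, the antecedent forces (s = T, r = T, t = T), and (~r -> ~s) | t holds there. If s is false, (~r -> ~s) | t reduces to true regardless of the other variables. Either way (~r -> ~s) | t holds.

Only the converse holds.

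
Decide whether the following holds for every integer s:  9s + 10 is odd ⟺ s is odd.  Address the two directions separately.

Both directions hold; the statement is true.

Converse. Suppose s is odd; write s = 2j + 1. Then 9s + 10 = 9·(2j + 1) + 10 = 2·9j + 19, which is odd.

Forward direction. Suppose 9s + 10 is odd. Since 9 is odd, 9s and s have the same parity, so 9s + 10 ≡ s + 10 (mod 2). As 10 is even, 9s + 10 is odd exactly when s is odd. Thus s is odd.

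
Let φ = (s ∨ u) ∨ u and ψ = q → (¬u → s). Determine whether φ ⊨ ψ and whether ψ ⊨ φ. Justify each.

Only the forward direction holds.

[⇒] Assume the antecedent. If u is true, q → (¬u → s) reduces to true regardless of the other variables. If u is false, the antecedent forces (u = F, q = F, s = T) or (u = F, q = T, s = T), and q → (¬u → s) holds there. Either way q → (¬u → s) holds.

[⇐] This fails. Under u = F, q = F, s = F, the left side is false but the right side is true.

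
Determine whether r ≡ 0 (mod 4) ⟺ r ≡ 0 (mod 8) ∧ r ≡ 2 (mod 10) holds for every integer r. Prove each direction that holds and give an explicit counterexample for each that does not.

Only the reverse direction holds.

(→) This fails: r = 0 gives 0 ≡ 0 (mod 4) but 0 ≡ 0 (mod 10), so the conjunction on the right does not hold.

(←) Conversely, if r ≡ 0 (mod 8) and r ≡ 2 (mod 10), then by the Chinese remainder theorem r ≡ 32 (mod 40). Since 32 ≡ 0 (mod 4) and 4 ∣ 40, we get r ≡ 0 (mod 4).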